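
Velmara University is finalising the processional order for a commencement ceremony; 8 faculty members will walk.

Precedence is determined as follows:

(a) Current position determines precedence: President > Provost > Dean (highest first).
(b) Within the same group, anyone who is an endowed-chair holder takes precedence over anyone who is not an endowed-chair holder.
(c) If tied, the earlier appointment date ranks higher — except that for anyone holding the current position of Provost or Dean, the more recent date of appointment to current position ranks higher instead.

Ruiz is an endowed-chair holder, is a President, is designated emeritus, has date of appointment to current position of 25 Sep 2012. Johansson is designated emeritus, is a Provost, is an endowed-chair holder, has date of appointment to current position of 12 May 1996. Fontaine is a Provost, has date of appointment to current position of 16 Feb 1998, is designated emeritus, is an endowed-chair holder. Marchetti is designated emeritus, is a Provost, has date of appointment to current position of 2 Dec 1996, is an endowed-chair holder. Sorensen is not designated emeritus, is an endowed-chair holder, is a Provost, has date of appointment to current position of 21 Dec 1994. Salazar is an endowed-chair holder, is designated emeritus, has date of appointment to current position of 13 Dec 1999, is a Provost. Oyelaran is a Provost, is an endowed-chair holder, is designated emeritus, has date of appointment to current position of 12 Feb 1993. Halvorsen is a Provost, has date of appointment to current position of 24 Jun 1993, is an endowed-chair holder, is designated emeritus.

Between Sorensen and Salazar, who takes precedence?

By current position: Ruiz (President); then Salazar, Fontaine, Marchetti, Johansson, Sorensen, Halvorsen and Oyelaran (Provost).
Salazar, Fontaine, Marchetti, Johansson, Sorensen, Halvorsen and Oyelaran are each an endowed-chair holder, so the next rule applies.
Among Salazar, Fontaine, Marchetti, Johansson, Sorensen, Halvorsen and Oyelaran, by date of appointment to current position (later first) (reversed rule for this group): Salazar (13 Dec 1999) before Fontaine (16 Feb 1998) before Marchetti (2 Dec 1996) before Johansson (12 May 1996) before Sorensen (21 Dec 1994) before Halvorsen (24 Jun 1993) before Oyelaran (12 Feb 1993).
So Salazar takes precedence.

Salazar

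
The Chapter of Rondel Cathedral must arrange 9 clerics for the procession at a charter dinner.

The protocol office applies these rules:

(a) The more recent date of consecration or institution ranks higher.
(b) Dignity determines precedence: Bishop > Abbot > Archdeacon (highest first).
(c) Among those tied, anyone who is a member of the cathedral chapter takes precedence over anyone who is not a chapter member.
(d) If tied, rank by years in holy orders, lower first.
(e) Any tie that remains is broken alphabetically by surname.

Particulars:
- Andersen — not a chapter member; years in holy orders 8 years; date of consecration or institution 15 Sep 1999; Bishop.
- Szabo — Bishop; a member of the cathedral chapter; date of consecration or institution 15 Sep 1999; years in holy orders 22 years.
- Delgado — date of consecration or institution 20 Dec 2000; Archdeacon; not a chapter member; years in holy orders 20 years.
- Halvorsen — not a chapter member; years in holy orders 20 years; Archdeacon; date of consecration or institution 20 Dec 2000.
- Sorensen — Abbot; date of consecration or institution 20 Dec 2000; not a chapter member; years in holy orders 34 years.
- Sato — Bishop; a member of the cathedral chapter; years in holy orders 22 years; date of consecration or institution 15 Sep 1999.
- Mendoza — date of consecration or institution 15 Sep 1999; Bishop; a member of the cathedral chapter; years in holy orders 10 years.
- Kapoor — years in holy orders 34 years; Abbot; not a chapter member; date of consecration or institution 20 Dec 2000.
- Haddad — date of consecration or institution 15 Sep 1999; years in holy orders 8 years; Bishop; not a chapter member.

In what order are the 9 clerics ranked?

By date of consecration or institution (later first): Kapoor, Sorensen, Delgado and Halvorsen (each 20 Dec 2000); then Mendoza, Sato, Szabo, Andersen and Haddad (each 15 Sep 1999).
Among Kapoor, Sorensen, Delgado and Halvorsen, by dignity: Kapoor and Sorensen (Abbot) before Delgado and Halvorsen (Archdeacon).
Kapoor and Sorensen are each not a chapter member, so the next rule applies.
Kapoor and Sorensen both have years in holy orders 34 years, so the next rule applies.
Among Kapoor and Sorensen, alphabetically by surname: Kapoor before Sorensen.
Delgado and Halvorsen are each not a chapter member, so the next rule applies.
Delgado and Halvorsen both have years in holy orders 20 years, so the next rule applies.
Among Delgado and Halvorsen, alphabetically by surname: Delgado before Halvorsen.
Mendoza, Sato, Szabo, Andersen and Haddad are each Bishop, so the next rule applies.
Among Mendoza, Sato, Szabo, Andersen and Haddad, a member of the cathedral chapter before not a chapter member: Mendoza, Sato and Szabo (a member of the cathedral chapter) before Andersen and Haddad (not a chapter member).
Among Mendoza, Sato and Szabo, by years in holy orders (lower first): Mendoza (10 years) before Sato and Szabo (22 years).
Among Sato and Szabo, alphabetically by surname: Sato before Szabo.
Andersen and Haddad both have years in holy orders 8 years, so the next rule applies.
Among Andersen and Haddad, alphabetically by surname: Andersen before Haddad.
Full order: Kapoor, Sorensen, Delgado, Halvorsen, Mendoza, Sato, Szabo, Andersen, Haddad.

Kapoor, Sorensen, Delgado, Halvorsen, Mendoza, Sato, Szabo, Andersen, Haddad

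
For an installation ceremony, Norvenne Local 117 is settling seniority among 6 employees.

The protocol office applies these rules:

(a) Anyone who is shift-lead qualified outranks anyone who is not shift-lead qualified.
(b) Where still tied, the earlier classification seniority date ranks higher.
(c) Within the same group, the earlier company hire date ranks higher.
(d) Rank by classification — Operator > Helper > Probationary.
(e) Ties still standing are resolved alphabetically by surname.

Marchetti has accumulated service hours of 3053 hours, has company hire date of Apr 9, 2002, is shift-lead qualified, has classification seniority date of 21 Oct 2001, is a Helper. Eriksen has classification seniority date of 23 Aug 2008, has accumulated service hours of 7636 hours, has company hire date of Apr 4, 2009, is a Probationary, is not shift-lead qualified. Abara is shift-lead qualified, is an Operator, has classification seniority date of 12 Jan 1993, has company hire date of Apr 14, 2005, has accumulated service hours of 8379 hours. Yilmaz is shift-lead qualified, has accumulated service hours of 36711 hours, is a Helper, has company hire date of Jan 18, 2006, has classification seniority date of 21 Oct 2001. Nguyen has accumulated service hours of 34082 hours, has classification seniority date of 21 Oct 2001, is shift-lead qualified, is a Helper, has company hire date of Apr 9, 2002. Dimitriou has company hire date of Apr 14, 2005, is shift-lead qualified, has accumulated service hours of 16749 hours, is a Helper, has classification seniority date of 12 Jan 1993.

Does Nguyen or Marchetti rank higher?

Marchetti

By the first rule: Abara, Dimitriou, Marchetti, Nguyen and Yilmaz (each shift-lead qualified); then Eriksen (not shift-lead qualified).
Among Abara, Dimitriou, Marchetti, Nguyen and Yilmaz, by classification seniority date (earlier first): Abara and Dimitriou (12 Jan 1993) before Marchetti, Nguyen and Yilmaz (21 Oct 2001).
Abara and Dimitriou both have company hire date Apr 14, 2005, so the next rule applies.
Among Abara and Dimitriou, by classification: Abara (Operator) before Dimitriou (Helper).
Among Marchetti, Nguyen and Yilmaz, by company hire date (earlier first): Marchetti and Nguyen (Apr 9, 2002) before Yilmaz (Jan 18, 2006).
Marchetti and Nguyen are each Helper, so the next rule applies.
Among Marchetti and Nguyen, alphabetically by surname: Marchetti before Nguyen.
So Marchetti takes precedence.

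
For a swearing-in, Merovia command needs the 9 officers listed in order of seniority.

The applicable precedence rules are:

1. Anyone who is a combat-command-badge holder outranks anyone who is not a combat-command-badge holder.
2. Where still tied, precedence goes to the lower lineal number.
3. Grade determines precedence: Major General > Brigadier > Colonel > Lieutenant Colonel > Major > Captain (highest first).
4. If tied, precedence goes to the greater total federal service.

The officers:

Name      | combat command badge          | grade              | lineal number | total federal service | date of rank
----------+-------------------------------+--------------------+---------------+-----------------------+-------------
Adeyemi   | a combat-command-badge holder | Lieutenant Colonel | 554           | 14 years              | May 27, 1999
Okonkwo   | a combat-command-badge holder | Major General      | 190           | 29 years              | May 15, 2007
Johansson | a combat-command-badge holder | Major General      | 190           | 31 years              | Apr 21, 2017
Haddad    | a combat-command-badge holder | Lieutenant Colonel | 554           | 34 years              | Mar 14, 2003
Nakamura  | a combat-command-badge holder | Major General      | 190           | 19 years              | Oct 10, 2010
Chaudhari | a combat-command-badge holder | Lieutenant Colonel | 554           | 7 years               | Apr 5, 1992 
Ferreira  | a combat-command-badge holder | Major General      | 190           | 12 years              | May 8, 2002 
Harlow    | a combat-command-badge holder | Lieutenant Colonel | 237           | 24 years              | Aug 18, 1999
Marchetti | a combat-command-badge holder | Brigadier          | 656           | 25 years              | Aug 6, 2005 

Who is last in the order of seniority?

By the first rule: Johansson, Okonkwo, Nakamura, Ferreira, Harlow, Haddad, Adeyemi, Chaudhari and Marchetti (each a combat-command-badge holder).
Among Johansson, Okonkwo, Nakamura, Ferreira, Harlow, Haddad, Adeyemi, Chaudhari and Marchetti, by lineal number (lower first): Johansson, Okonkwo, Nakamura and Ferreira (190) before Harlow (237) before Haddad, Adeyemi and Chaudhari (554) before Marchetti (656).
Johansson, Okonkwo, Nakamura and Ferreira are each Major General, so the next rule applies.
Among Johansson, Okonkwo, Nakamura and Ferreira, by total federal service (higher first): Johansson (31 years) before Okonkwo (29 years) before Nakamura (19 years) before Ferreira (12 years).
Haddad, Adeyemi and Chaudhari are each Lieutenant Colonel, so the next rule applies.
Among Haddad, Adeyemi and Chaudhari, by total federal service (higher first): Haddad (34 years) before Adeyemi (14 years) before Chaudhari (7 years).
Order: Johansson, Okonkwo, Nakamura, Ferreira, Harlow, Haddad, Adeyemi, Chaudhari, Marchetti.

Marchetti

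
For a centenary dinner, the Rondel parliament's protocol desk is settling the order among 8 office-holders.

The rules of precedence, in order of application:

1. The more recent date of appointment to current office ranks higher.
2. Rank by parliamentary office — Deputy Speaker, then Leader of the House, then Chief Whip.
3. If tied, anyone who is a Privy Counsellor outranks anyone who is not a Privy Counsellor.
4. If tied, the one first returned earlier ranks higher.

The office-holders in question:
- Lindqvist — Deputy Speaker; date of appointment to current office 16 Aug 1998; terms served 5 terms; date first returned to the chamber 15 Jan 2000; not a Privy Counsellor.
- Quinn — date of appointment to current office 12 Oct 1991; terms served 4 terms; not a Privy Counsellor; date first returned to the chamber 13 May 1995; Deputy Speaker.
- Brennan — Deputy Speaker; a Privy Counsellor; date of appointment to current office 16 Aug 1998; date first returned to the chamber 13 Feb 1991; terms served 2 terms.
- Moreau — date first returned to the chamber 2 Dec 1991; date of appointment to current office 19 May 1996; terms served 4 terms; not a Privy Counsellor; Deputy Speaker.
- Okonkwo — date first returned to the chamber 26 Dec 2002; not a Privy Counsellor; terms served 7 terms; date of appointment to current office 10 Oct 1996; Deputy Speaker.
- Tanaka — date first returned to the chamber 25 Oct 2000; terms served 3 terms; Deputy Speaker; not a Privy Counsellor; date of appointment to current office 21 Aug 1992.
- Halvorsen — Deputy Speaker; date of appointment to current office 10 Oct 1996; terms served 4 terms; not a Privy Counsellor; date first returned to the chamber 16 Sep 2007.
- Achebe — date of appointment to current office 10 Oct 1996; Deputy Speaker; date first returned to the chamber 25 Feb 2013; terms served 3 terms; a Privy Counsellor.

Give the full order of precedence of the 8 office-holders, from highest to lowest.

By date of appointment to current office (later first): Brennan and Lindqvist (both 16 Aug 1998); then Achebe, Okonkwo and Halvorsen (each 10 Oct 1996); then Moreau (19 May 1996); then Tanaka (21 Aug 1992); then Quinn (12 Oct 1991).
Brennan and Lindqvist are each Deputy Speaker, so the next rule applies.
Among Brennan and Lindqvist, a Privy Counsellor before not a Privy Counsellor: Brennan (a Privy Counsellor) before Lindqvist (not a Privy Counsellor).
Achebe, Okonkwo and Halvorsen are each Deputy Speaker, so the next rule applies.
Among Achebe, Okonkwo and Halvorsen, a Privy Counsellor before not a Privy Counsellor: Achebe (a Privy Counsellor) before Okonkwo and Halvorsen (not a Privy Counsellor).
Among Okonkwo and Halvorsen, by date first returned to the chamber (earlier first): Okonkwo (26 Dec 2002) before Halvorsen (16 Sep 2007).
Full order: Brennan, Lindqvist, Achebe, Okonkwo, Halvorsen, Moreau, Tanaka, Quinn.

Brennan, Lindqvist, Achebe, Okonkwo, Halvorsen, Moreau, Tanaka, Quinn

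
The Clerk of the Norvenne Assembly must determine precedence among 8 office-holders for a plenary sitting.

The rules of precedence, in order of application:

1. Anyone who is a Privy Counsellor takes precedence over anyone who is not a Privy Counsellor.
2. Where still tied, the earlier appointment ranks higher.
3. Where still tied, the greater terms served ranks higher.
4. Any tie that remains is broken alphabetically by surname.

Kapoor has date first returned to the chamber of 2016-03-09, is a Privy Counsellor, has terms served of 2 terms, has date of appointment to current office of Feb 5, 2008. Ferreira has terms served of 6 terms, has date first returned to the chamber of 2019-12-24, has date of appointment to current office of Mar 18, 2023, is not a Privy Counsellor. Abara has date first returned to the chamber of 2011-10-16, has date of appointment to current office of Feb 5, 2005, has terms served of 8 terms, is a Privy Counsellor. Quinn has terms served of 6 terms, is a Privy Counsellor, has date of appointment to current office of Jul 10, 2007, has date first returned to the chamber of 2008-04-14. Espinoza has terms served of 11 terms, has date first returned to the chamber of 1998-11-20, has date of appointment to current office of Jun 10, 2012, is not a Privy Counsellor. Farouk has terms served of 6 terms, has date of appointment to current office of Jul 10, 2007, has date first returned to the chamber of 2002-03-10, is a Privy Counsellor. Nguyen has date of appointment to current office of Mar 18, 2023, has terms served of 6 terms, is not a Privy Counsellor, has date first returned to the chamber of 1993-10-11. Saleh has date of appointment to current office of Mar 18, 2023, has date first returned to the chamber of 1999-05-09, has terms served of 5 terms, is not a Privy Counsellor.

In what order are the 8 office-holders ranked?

By the first rule: Abara, Farouk, Quinn and Kapoor (each a Privy Counsellor); then Espinoza, Ferreira, Nguyen and Saleh (each not a Privy Counsellor).
Among Abara, Farouk, Quinn and Kapoor, by date of appointment to current office (earlier first): Abara (Feb 5, 2005) before Farouk and Quinn (Jul 10, 2007) before Kapoor (Feb 5, 2008).
Farouk and Quinn both have terms served 6 terms, so the next rule applies.
Among Farouk and Quinn, alphabetically by surname: Farouk before Quinn.
Among Espinoza, Ferreira, Nguyen and Saleh, by date of appointment to current office (earlier first): Espinoza (Jun 10, 2012) before Ferreira, Nguyen and Saleh (Mar 18, 2023).
Among Ferreira, Nguyen and Saleh, by terms served (higher first): Ferreira and Nguyen (6 terms) before Saleh (5 terms).
Among Ferreira and Nguyen, alphabetically by surname: Ferreira before Nguyen.
Full order: Abara, Farouk, Quinn, Kapoor, Espinoza, Ferreira, Nguyen, Saleh.

Abara, Farouk, Quinn, Kapoor, Espinoza, Ferreira, Nguyen, Saleh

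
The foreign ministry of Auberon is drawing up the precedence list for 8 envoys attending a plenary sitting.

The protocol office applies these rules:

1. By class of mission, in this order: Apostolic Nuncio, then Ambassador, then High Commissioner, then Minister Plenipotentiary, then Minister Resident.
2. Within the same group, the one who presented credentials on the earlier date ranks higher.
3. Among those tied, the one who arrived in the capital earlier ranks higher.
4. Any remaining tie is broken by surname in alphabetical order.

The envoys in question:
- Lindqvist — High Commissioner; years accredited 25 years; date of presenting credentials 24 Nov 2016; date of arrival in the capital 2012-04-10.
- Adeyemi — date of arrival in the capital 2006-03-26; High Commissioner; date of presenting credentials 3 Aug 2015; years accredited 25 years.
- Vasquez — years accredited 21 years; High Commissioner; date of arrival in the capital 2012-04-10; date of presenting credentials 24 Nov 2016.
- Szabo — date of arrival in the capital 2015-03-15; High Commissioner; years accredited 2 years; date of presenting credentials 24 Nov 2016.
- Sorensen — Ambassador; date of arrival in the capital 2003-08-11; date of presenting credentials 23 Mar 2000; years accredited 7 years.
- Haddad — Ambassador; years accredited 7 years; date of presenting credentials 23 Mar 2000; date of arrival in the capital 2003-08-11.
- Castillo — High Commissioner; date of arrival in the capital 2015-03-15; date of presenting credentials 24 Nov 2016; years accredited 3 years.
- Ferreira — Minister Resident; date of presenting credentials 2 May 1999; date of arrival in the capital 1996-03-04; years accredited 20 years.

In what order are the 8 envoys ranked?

By class of mission: Haddad and Sorensen (Ambassador); then Adeyemi, Lindqvist, Vasquez, Castillo and Szabo (High Commissioner); then Ferreira (Minister Resident).
Haddad and Sorensen both have date of presenting credentials 23 Mar 2000, so the next rule applies.
Haddad and Sorensen both have date of arrival in the capital 2003-08-11, so the next rule applies.
Among Haddad and Sorensen, alphabetically by surname: Haddad before Sorensen.
Among Adeyemi, Lindqvist, Vasquez, Castillo and Szabo, by date of presenting credentials (earlier first): Adeyemi (3 Aug 2015) before Lindqvist, Vasquez, Castillo and Szabo (24 Nov 2016).
Among Lindqvist, Vasquez, Castillo and Szabo, by date of arrival in the capital (earlier first): Lindqvist and Vasquez (2012-04-10) before Castillo and Szabo (2015-03-15).
Among Lindqvist and Vasquez, alphabetically by surname: Lindqvist before Vasquez.
Among Castillo and Szabo, alphabetically by surname: Castillo before Szabo.
Full order: Haddad, Sorensen, Adeyemi, Lindqvist, Vasquez, Castillo, Szabo, Ferreira.

Haddad, Sorensen, Adeyemi, Lindqvist, Vasquez, Castillo, Szabo, Ferreira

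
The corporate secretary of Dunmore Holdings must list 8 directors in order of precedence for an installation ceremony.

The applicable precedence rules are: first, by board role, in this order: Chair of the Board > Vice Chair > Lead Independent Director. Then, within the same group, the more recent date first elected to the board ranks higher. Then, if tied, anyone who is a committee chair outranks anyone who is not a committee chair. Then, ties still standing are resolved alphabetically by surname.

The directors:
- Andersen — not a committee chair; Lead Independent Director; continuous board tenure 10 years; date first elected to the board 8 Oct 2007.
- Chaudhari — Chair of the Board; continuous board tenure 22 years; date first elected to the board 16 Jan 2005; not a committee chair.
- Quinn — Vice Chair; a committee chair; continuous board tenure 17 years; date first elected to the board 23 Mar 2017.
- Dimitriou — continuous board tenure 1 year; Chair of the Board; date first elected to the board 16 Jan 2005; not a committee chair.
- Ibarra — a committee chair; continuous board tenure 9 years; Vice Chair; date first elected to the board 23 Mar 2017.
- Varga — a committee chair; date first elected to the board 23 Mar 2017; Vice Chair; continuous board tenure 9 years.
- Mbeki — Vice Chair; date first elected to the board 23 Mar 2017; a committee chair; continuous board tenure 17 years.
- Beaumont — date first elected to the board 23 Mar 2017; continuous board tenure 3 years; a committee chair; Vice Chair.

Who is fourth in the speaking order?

Ibarra

By board role: Chaudhari and Dimitriou (Chair of the Board); then Beaumont, Ibarra, Mbeki, Quinn and Varga (Vice Chair); then Andersen (Lead Independent Director).
Chaudhari and Dimitriou both have date first elected to the board 16 Jan 2005, so the next rule applies.
Chaudhari and Dimitriou are each not a committee chair, so the next rule applies.
Among Chaudhari and Dimitriou, alphabetically by surname: Chaudhari before Dimitriou.
Beaumont, Ibarra, Mbeki, Quinn and Varga all have date first elected to the board 23 Mar 2017, so the next rule applies.
Beaumont, Ibarra, Mbeki, Quinn and Varga are each a committee chair, so the next rule applies.
Among Beaumont, Ibarra, Mbeki, Quinn and Varga, alphabetically by surname: Beaumont before Ibarra before Mbeki before Quinn before Varga.
Order: Chaudhari, Dimitriou, Beaumont, Ibarra, Mbeki, Quinn, Varga, Andersen.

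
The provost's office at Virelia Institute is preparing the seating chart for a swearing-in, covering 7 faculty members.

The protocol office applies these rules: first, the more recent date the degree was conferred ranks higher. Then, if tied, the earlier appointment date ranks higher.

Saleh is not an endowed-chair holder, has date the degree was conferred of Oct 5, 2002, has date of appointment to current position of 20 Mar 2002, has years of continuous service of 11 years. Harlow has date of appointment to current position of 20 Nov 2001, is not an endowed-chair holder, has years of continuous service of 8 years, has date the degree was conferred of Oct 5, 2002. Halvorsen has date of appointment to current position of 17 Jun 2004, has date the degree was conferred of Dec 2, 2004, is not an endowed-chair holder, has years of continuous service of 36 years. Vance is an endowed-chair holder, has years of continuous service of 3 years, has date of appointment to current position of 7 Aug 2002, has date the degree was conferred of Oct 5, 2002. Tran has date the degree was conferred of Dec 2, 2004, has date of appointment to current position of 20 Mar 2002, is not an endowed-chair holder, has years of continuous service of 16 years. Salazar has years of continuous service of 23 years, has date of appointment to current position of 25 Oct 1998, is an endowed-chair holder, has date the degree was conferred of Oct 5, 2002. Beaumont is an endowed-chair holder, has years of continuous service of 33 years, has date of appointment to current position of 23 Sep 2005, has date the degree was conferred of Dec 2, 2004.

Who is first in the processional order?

By date the degree was conferred (later first): Tran, Halvorsen and Beaumont (each Dec 2, 2004); then Salazar, Harlow, Saleh and Vance (each Oct 5, 2002).
Among Tran, Halvorsen and Beaumont, by date of appointment to current position (earlier first): Tran (20 Mar 2002) before Halvorsen (17 Jun 2004) before Beaumont (23 Sep 2005).
Among Salazar, Harlow, Saleh and Vance, by date of appointment to current position (earlier first): Salazar (25 Oct 1998) before Harlow (20 Nov 2001) before Saleh (20 Mar 2002) before Vance (7 Aug 2002).
Order: Tran, Halvorsen, Beaumont, Salazar, Harlow, Saleh, Vance.

Tran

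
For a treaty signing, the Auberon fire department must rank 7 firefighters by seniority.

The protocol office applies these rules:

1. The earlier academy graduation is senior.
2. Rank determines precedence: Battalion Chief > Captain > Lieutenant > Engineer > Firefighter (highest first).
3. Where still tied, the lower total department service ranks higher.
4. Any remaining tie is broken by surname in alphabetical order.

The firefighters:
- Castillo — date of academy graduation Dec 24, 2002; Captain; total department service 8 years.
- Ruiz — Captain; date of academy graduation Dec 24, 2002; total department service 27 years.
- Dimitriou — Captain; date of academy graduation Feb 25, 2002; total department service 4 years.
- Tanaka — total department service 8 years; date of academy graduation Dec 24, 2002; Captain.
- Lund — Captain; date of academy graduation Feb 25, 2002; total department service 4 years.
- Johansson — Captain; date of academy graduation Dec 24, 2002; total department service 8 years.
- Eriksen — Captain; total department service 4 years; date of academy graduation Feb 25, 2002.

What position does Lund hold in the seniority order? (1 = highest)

3

By date of academy graduation (earlier first): Dimitriou, Eriksen and Lund (each Feb 25, 2002); then Castillo, Johansson, Tanaka and Ruiz (each Dec 24, 2002).
Dimitriou, Eriksen and Lund are each Captain, so the next rule applies.
Dimitriou, Eriksen and Lund all have total department service 4 years, so the next rule applies.
Among Dimitriou, Eriksen and Lund, alphabetically by surname: Dimitriou before Eriksen before Lund.
Castillo, Johansson, Tanaka and Ruiz are each Captain, so the next rule applies.
Among Castillo, Johansson, Tanaka and Ruiz, by total department service (lower first): Castillo, Johansson and Tanaka (8 years) before Ruiz (27 years).
Among Castillo, Johansson and Tanaka, alphabetically by surname: Castillo before Johansson before Tanaka.
Order: Dimitriou, Eriksen, Lund, Castillo, Johansson, Tanaka, Ruiz. So position 3.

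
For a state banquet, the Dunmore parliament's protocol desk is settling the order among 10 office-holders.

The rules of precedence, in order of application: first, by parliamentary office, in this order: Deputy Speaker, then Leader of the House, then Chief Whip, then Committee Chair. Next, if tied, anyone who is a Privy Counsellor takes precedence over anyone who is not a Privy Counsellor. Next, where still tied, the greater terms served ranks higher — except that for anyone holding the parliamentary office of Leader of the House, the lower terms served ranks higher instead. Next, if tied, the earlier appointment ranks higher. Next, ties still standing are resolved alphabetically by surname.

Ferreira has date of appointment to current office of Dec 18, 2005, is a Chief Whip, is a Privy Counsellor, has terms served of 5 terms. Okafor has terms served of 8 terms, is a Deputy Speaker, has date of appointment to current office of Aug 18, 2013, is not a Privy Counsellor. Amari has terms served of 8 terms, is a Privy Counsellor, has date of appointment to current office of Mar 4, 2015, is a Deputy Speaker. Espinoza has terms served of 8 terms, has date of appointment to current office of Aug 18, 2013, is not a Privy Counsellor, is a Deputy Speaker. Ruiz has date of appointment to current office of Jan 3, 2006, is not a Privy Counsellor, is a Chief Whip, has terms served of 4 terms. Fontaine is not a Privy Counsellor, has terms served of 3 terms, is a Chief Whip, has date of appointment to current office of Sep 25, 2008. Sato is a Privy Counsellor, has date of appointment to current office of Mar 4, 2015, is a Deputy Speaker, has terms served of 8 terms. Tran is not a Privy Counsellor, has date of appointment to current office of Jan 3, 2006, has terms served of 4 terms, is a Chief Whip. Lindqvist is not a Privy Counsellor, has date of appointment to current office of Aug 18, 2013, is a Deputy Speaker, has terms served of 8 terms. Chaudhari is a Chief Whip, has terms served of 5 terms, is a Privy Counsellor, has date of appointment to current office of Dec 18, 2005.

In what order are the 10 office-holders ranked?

By parliamentary office: Amari, Sato, Espinoza, Lindqvist and Okafor (Deputy Speaker); then Chaudhari, Ferreira, Ruiz, Tran and Fontaine (Chief Whip).
Among Amari, Sato, Espinoza, Lindqvist and Okafor, a Privy Counsellor before not a Privy Counsellor: Amari and Sato (a Privy Counsellor) before Espinoza, Lindqvist and Okafor (not a Privy Counsellor).
Amari and Sato both have terms served 8 terms, so the next rule applies.
Amari and Sato both have date of appointment to current office Mar 4, 2015, so the next rule applies.
Among Amari and Sato, alphabetically by surname: Amari before Sato.
Espinoza, Lindqvist and Okafor all have terms served 8 terms, so the next rule applies.
Espinoza, Lindqvist and Okafor all have date of appointment to current office Aug 18, 2013, so the next rule applies.
Among Espinoza, Lindqvist and Okafor, alphabetically by surname: Espinoza before Lindqvist before Okafor.
Among Chaudhari, Ferreira, Ruiz, Tran and Fontaine, a Privy Counsellor before not a Privy Counsellor: Chaudhari and Ferreira (a Privy Counsellor) before Ruiz, Tran and Fontaine (not a Privy Counsellor).
Chaudhari and Ferreira both have terms served 5 terms, so the next rule applies.
Chaudhari and Ferreira both have date of appointment to current office Dec 18, 2005, so the next rule applies.
Among Chaudhari and Ferreira, alphabetically by surname: Chaudhari before Ferreira.
Among Ruiz, Tran and Fontaine, by terms served (higher first): Ruiz and Tran (4 terms) before Fontaine (3 terms).
Ruiz and Tran both have date of appointment to current office Jan 3, 2006, so the next rule applies.
Among Ruiz and Tran, alphabetically by surname: Ruiz before Tran.
Full order: Amari, Sato, Espinoza, Lindqvist, Okafor, Chaudhari, Ferreira, Ruiz, Tran, Fontaine.

Amari, Sato, Espinoza, Lindqvist, Okafor, Chaudhari, Ferreira, Ruiz, Tran, Fontaine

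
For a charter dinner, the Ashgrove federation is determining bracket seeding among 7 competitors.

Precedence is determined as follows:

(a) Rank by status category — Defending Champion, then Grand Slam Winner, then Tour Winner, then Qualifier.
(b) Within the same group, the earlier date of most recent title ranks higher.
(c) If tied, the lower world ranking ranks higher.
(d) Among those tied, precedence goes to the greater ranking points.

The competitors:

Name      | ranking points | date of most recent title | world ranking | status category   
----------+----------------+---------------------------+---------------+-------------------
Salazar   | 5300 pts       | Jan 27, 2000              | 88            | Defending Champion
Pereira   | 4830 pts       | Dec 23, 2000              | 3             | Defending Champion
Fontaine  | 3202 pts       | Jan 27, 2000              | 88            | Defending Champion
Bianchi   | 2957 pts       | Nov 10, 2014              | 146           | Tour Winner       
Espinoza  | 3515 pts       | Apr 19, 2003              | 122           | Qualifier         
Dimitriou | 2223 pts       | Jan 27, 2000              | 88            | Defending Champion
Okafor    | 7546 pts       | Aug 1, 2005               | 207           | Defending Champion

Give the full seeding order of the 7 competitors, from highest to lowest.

Salazar, Fontaine, Dimitriou, Pereira, Okafor, Bianchi, Espinoza

By status category: Salazar, Fontaine, Dimitriou, Pereira and Okafor (Defending Champion); then Bianchi (Tour Winner); then Espinoza (Qualifier).
Among Salazar, Fontaine, Dimitriou, Pereira and Okafor, by date of most recent title (earlier first): Salazar, Fontaine and Dimitriou (Jan 27, 2000) before Pereira (Dec 23, 2000) before Okafor (Aug 1, 2005).
Salazar, Fontaine and Dimitriou all have world ranking 88, so the next rule applies.
Among Salazar, Fontaine and Dimitriou, by ranking points (higher first): Salazar (5300 pts) before Fontaine (3202 pts) before Dimitriou (2223 pts).
Full order: Salazar, Fontaine, Dimitriou, Pereira, Okafor, Bianchi, Espinoza.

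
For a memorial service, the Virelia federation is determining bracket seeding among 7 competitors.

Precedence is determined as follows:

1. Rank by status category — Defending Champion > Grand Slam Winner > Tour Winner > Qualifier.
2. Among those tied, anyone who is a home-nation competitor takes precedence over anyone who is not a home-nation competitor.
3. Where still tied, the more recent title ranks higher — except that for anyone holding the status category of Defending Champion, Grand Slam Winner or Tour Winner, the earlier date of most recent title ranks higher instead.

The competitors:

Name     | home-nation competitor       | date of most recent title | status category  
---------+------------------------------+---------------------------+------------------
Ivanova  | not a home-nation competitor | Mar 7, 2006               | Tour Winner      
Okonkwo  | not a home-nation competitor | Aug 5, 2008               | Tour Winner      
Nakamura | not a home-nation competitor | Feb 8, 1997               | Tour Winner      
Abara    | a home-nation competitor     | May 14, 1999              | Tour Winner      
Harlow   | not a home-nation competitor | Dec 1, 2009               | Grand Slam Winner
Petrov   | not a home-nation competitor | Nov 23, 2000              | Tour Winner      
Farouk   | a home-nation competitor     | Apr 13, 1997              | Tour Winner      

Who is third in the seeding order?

By status category: Harlow (Grand Slam Winner); then Farouk, Abara, Nakamura, Petrov, Ivanova and Okonkwo (Tour Winner).
Among Farouk, Abara, Nakamura, Petrov, Ivanova and Okonkwo, a home-nation competitor before not a home-nation competitor: Farouk and Abara (a home-nation competitor) before Nakamura, Petrov, Ivanova and Okonkwo (not a home-nation competitor).
Among Farouk and Abara, by date of most recent title (earlier first) (reversed rule for this group): Farouk (Apr 13, 1997) before Abara (May 14, 1999).
Among Nakamura, Petrov, Ivanova and Okonkwo, by date of most recent title (earlier first) (reversed rule for this group): Nakamura (Feb 8, 1997) before Petrov (Nov 23, 2000) before Ivanova (Mar 7, 2006) before Okonkwo (Aug 5, 2008).
Order: Harlow, Farouk, Abara, Nakamura, Petrov, Ivanova, Okonkwo.

Abara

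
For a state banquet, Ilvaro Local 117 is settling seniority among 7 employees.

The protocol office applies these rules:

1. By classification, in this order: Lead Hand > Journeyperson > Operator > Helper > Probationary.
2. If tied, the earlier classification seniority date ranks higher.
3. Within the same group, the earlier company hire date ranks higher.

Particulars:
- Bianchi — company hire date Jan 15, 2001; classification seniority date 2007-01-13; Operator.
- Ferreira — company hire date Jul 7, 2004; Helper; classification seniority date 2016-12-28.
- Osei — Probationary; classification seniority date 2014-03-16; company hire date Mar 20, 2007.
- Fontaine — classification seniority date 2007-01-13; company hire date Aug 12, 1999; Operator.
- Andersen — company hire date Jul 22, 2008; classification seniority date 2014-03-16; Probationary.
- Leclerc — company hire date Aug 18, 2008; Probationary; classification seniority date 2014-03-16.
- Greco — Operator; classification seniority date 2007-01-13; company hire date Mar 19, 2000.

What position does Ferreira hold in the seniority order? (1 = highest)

4

By classification: Fontaine, Greco and Bianchi (Operator); then Ferreira (Helper); then Osei, Andersen and Leclerc (Probationary).
Fontaine, Greco and Bianchi all have classification seniority date 2007-01-13, so the next rule applies.
Among Fontaine, Greco and Bianchi, by company hire date (earlier first): Fontaine (Aug 12, 1999) before Greco (Mar 19, 2000) before Bianchi (Jan 15, 2001).
Osei, Andersen and Leclerc all have classification seniority date 2014-03-16, so the next rule applies.
Among Osei, Andersen and Leclerc, by company hire date (earlier first): Osei (Mar 20, 2007) before Andersen (Jul 22, 2008) before Leclerc (Aug 18, 2008).
Order: Fontaine, Greco, Bianchi, Ferreira, Osei, Andersen, Leclerc. So position 4.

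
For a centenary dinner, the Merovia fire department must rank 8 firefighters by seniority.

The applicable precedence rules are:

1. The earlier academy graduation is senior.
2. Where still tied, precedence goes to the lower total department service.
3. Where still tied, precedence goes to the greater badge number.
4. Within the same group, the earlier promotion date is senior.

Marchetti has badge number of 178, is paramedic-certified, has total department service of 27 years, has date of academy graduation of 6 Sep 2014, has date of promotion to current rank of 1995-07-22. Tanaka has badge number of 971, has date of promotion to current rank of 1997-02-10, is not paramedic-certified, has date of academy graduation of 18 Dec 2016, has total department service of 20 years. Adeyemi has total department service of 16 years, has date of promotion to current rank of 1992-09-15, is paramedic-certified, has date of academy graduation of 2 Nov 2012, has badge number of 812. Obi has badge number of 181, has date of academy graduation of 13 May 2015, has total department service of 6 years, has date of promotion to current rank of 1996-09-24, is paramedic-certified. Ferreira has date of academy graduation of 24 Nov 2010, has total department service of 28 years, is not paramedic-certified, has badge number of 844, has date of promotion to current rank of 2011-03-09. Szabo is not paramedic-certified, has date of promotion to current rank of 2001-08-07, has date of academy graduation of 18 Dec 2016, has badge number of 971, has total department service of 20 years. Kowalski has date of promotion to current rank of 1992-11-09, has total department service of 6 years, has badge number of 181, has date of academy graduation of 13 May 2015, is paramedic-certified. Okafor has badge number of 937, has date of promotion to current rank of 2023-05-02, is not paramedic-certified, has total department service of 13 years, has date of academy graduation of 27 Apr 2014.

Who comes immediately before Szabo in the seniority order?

Tanaka

By date of academy graduation (earlier first): Ferreira (24 Nov 2010); then Adeyemi (2 Nov 2012); then Okafor (27 Apr 2014); then Marchetti (6 Sep 2014); then Kowalski and Obi (both 13 May 2015); then Tanaka and Szabo (both 18 Dec 2016).
Kowalski and Obi both have total department service 6 years, so the next rule applies.
Kowalski and Obi both have badge number 181, so the next rule applies.
Among Kowalski and Obi, by date of promotion to current rank (earlier first): Kowalski (1992-11-09) before Obi (1996-09-24).
Tanaka and Szabo both have total department service 20 years, so the next rule applies.
Tanaka and Szabo both have badge number 971, so the next rule applies.
Among Tanaka and Szabo, by date of promotion to current rank (earlier first): Tanaka (1997-02-10) before Szabo (2001-08-07).
Order: Ferreira, Adeyemi, Okafor, Marchetti, Kowalski, Obi, Tanaka, Szabo.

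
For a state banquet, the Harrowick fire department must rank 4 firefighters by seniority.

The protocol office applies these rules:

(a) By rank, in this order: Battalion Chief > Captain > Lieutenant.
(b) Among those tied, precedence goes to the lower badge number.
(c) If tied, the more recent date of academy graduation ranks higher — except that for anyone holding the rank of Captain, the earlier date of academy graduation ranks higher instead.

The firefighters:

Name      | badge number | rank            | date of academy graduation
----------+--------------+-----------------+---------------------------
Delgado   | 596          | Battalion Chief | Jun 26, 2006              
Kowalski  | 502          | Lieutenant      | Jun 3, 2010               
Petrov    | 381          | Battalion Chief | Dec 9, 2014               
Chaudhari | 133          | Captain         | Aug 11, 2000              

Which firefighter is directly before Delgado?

Petrov

By rank: Petrov and Delgado (Battalion Chief); then Chaudhari (Captain); then Kowalski (Lieutenant).
Among Petrov and Delgado, by badge number (lower first): Petrov (381) before Delgado (596).
Order: Petrov, Delgado, Chaudhari, Kowalski.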